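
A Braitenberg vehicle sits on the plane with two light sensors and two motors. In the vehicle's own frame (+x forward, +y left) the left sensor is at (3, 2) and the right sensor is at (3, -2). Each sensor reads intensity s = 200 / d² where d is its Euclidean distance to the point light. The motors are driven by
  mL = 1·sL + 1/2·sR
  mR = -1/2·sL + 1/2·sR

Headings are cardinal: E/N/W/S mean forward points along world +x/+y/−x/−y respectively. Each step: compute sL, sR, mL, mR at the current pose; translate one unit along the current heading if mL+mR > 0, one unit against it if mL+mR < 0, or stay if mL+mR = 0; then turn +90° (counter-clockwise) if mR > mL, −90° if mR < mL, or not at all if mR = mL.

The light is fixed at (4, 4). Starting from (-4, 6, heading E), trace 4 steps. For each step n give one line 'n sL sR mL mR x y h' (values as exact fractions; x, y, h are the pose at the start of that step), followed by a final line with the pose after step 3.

n=0: pose=(-4,6,E); sL=200/41, sR=8; mL=364/41, mR=64/41; mL+mR=428/41 → advance +1; mR−mL=-300/41 → turn -1·90°
n=1: pose=(-3,6,S); sL=100/13, sR=100/41; mL=4750/533, mR=-1400/533; mL+mR=3350/533 → advance +1; mR−mL=-150/13 → turn -1·90°
n=2: pose=(-3,5,W); sL=200/101, sR=200/109; mL=31900/11009, mR=-800/11009; mL+mR=31100/11009 → advance +1; mR−mL=-300/101 → turn -1·90°
n=3: pose=(-4,5,N); sL=50/29, sR=50/13; mL=1375/377, mR=400/377; mL+mR=1775/377 → advance +1; mR−mL=-75/29 → turn -1·90°

0 200/41 8 364/41 64/41 -4 6 E
1 100/13 100/41 4750/533 -1400/533 -3 6 S
2 200/101 200/109 31900/11009 -800/11009 -3 5 W
3 50/29 50/13 1375/377 400/377 -4 5 N
final -4 6 E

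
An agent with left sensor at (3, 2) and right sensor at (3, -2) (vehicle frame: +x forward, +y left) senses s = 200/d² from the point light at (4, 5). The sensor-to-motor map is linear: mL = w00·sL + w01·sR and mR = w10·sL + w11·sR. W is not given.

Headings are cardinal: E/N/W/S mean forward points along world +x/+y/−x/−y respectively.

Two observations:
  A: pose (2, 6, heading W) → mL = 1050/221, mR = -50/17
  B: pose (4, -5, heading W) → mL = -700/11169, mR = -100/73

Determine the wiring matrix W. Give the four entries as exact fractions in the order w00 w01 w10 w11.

obs A: pose=(2,6,W) → sL=100/13, sR=100/17, mL=1050/221, mR=-50/17
obs B: pose=(4,-5,W) → sL=200/153, sR=200/73, mL=-700/11169, mR=-100/73
sensor matrix S = [[100/13, 100/17], [200/153, 200/73]]; det S = 33040000/2468349
solve [mL_A; mL_B] = S·[w00; w01] and [mR_A; mR_B] = S·[w10; w11]:
  w00 = 1, w01 = -1/2, w10 = 0, w11 = -1/2

1 -1/2 0 -1/2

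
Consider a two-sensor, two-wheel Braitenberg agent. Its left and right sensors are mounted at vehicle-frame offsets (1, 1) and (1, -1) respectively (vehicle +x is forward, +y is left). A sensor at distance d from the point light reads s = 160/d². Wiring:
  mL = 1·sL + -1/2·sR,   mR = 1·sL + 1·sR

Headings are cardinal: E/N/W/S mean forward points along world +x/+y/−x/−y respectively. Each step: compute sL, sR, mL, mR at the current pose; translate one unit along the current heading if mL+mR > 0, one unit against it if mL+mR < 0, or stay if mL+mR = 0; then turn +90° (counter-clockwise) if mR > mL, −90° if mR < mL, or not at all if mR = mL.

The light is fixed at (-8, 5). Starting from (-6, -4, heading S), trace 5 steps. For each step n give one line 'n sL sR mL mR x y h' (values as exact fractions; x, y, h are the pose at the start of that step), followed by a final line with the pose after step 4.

0 160/109 160/101 7440/11009 33600/11009 -6 -4 S
1 16/9 16/13 136/117 352/117 -6 -5 E
2 32/17 160/97 1744/1649 5824/1649 -5 -5 N
3 20/13 40/17 80/221 860/221 -5 -4 W
4 160/109 160/101 7440/11009 33600/11009 -6 -4 S
final -6 -5 E

n=0: pose=(-6,-4,S); sL=160/109, sR=160/101; mL=7440/11009, mR=33600/11009; mL+mR=41040/11009 → advance +1; mR−mL=240/101 → turn +1·90°
n=1: pose=(-6,-5,E); sL=16/9, sR=16/13; mL=136/117, mR=352/117; mL+mR=488/117 → advance +1; mR−mL=24/13 → turn +1·90°
n=2: pose=(-5,-5,N); sL=32/17, sR=160/97; mL=1744/1649, mR=5824/1649; mL+mR=7568/1649 → advance +1; mR−mL=240/97 → turn +1·90°
n=3: pose=(-5,-4,W); sL=20/13, sR=40/17; mL=80/221, mR=860/221; mL+mR=940/221 → advance +1; mR−mL=60/17 → turn +1·90°
n=4: pose=(-6,-4,S); sL=160/109, sR=160/101; mL=7440/11009, mR=33600/11009; mL+mR=41040/11009 → advance +1; mR−mL=240/101 → turn +1·90°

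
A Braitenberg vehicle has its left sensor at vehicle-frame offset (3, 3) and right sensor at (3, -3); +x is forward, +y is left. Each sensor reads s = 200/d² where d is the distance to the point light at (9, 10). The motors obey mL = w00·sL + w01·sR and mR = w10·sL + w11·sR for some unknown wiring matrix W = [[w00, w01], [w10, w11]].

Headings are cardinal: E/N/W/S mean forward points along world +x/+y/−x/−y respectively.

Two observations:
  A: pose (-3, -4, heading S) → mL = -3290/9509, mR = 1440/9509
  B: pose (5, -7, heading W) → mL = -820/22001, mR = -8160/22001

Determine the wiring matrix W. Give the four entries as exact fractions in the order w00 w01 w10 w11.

obs A: pose=(-3,-4,S) → sL=20/37, sR=100/257, mL=-3290/9509, mR=1440/9509
obs B: pose=(5,-7,W) → sL=200/449, sR=40/49, mL=-820/22001, mR=-8160/22001
sensor matrix S = [[20/37, 100/257], [200/449, 40/49]]; det S = 56054400/209207509
solve [mL_A; mL_B] = S·[w00; w01] and [mR_A; mR_B] = S·[w10; w11]:
  w00 = -1, w01 = 1/2, w10 = 1, w11 = -1

-1 1/2 1 -1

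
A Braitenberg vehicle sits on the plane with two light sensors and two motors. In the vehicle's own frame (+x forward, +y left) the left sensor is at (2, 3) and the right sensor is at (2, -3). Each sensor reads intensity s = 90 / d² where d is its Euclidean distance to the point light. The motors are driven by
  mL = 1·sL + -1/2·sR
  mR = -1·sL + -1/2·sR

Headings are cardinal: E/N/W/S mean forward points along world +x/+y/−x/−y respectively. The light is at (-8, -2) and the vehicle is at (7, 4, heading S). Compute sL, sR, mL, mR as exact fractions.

9/34 9/16 -9/544 -297/544

left sensor world pos  = (10, 2); dL² = 340
right sensor world pos = (4, 2); dR² = 160
sL = 90/340 = 9/34
sR = 90/160 = 9/16
mL = 1·sL + -1/2·sR = -9/544
mR = -1·sL + -1/2·sR = -297/544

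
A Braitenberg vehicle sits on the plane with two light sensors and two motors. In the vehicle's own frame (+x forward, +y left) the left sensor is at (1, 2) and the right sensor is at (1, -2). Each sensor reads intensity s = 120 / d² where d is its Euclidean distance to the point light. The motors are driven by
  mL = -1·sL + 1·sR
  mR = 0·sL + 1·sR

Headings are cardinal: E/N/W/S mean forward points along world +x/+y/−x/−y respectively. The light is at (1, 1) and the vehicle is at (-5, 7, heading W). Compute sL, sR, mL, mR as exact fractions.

24/13 120/113 -1152/1469 120/113

left sensor world pos  = (-6, 5); dL² = 65
right sensor world pos = (-6, 9); dR² = 113
sL = 120/65 = 24/13
sR = 120/113 = 120/113
mL = -1·sL + 1·sR = -1152/1469
mR = 0·sL + 1·sR = 120/113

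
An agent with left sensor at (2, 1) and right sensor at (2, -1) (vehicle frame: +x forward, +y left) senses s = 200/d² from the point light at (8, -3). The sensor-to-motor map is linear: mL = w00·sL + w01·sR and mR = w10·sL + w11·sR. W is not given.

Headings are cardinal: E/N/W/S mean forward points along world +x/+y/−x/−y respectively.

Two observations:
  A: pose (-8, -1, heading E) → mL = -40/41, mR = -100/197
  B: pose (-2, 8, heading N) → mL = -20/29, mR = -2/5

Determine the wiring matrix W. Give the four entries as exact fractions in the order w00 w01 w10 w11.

obs A: pose=(-8,-1,E) → sL=40/41, sR=200/197, mL=-40/41, mR=-100/197
obs B: pose=(-2,8,N) → sL=20/29, sR=4/5, mL=-20/29, mR=-2/5
sensor matrix S = [[40/41, 200/197], [20/29, 4/5]]; det S = 18816/234233
solve [mL_A; mL_B] = S·[w00; w01] and [mR_A; mR_B] = S·[w10; w11]:
  w00 = -1, w01 = 0, w10 = 0, w11 = -1/2

-1 0 0 -1/2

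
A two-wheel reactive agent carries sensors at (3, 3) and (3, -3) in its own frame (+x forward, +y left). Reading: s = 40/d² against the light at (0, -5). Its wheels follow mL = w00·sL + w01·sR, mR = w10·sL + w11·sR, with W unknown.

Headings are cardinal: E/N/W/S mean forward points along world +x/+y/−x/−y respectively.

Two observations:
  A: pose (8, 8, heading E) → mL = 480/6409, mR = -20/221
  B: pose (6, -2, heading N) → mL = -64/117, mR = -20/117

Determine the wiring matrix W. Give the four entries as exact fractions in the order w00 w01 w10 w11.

-1 1 0 -1/2

obs A: pose=(8,8,E) → sL=40/377, sR=40/221, mL=480/6409, mR=-20/221
obs B: pose=(6,-2,N) → sL=8/9, sR=40/117, mL=-64/117, mR=-20/117
sensor matrix S = [[40/377, 40/221], [8/9, 40/117]]; det S = -93440/749853
solve [mL_A; mL_B] = S·[w00; w01] and [mR_A; mR_B] = S·[w10; w11]:
  w00 = -1, w01 = 1, w10 = 0, w11 = -1/2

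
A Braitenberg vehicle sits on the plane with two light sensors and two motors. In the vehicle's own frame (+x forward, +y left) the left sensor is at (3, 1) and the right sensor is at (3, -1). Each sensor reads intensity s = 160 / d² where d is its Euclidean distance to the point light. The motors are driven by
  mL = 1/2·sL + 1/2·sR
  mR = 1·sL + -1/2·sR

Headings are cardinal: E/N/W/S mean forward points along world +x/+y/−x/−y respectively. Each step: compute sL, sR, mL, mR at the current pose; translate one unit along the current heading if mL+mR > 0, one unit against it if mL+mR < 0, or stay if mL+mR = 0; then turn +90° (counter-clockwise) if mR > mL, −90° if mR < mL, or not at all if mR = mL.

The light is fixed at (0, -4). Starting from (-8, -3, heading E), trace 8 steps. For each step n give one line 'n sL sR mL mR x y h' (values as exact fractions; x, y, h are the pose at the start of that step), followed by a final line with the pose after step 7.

n=0: pose=(-8,-3,E); sL=160/29, sR=32/5; mL=864/145, mR=336/145; mL+mR=240/29 → advance +1; mR−mL=-528/145 → turn -1·90°
n=1: pose=(-7,-3,S); sL=4, sR=40/17; mL=54/17, mR=48/17; mL+mR=6 → advance +1; mR−mL=-6/17 → turn -1·90°
n=2: pose=(-7,-4,W); sL=160/101, sR=160/101; mL=160/101, mR=80/101; mL+mR=240/101 → advance +1; mR−mL=-80/101 → turn -1·90°
n=3: pose=(-8,-4,N); sL=16/9, sR=80/29; mL=592/261, mR=104/261; mL+mR=8/3 → advance +1; mR−mL=-488/261 → turn -1·90°
n=4: pose=(-8,-3,E); sL=160/29, sR=32/5; mL=864/145, mR=336/145; mL+mR=240/29 → advance +1; mR−mL=-528/145 → turn -1·90°
n=5: pose=(-7,-3,S); sL=4, sR=40/17; mL=54/17, mR=48/17; mL+mR=6 → advance +1; mR−mL=-6/17 → turn -1·90°
n=6: pose=(-7,-4,W); sL=160/101, sR=160/101; mL=160/101, mR=80/101; mL+mR=240/101 → advance +1; mR−mL=-80/101 → turn -1·90°
n=7: pose=(-8,-4,N); sL=16/9, sR=80/29; mL=592/261, mR=104/261; mL+mR=8/3 → advance +1; mR−mL=-488/261 → turn -1·90°

0 160/29 32/5 864/145 336/145 -8 -3 E
1 4 40/17 54/17 48/17 -7 -3 S
2 160/101 160/101 160/101 80/101 -7 -4 W
3 16/9 80/29 592/261 104/261 -8 -4 N
4 160/29 32/5 864/145 336/145 -8 -3 E
5 4 40/17 54/17 48/17 -7 -3 S
6 160/101 160/101 160/101 80/101 -7 -4 W
7 16/9 80/29 592/261 104/261 -8 -4 N
final -8 -3 E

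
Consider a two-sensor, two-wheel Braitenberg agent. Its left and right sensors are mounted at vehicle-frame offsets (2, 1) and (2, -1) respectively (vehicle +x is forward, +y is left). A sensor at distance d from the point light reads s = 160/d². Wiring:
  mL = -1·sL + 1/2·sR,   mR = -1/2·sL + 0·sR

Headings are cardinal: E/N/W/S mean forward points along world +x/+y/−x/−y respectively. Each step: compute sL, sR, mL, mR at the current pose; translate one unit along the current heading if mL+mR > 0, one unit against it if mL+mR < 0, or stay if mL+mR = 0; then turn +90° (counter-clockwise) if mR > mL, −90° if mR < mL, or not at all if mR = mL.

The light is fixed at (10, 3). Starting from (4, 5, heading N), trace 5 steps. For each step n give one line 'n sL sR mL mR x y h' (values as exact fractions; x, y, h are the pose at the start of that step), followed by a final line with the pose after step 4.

n=0: pose=(4,5,N); sL=32/13, sR=160/41; mL=-272/533, mR=-16/13; mL+mR=-928/533 → advance -1; mR−mL=-384/533 → turn -1·90°
n=1: pose=(4,4,E); sL=8, sR=10; mL=-3, mR=-4; mL+mR=-7 → advance -1; mR−mL=-1 → turn -1·90°
n=2: pose=(3,4,S); sL=160/37, sR=32/13; mL=-1488/481, mR=-80/37; mL+mR=-2528/481 → advance -1; mR−mL=448/481 → turn +1·90°
n=3: pose=(3,5,E); sL=80/17, sR=80/13; mL=-360/221, mR=-40/17; mL+mR=-880/221 → advance -1; mR−mL=-160/221 → turn -1·90°
n=4: pose=(2,5,S); sL=160/49, sR=160/81; mL=-9040/3969, mR=-80/49; mL+mR=-15520/3969 → advance -1; mR−mL=2560/3969 → turn +1·90°

0 32/13 160/41 -272/533 -16/13 4 5 N
1 8 10 -3 -4 4 4 E
2 160/37 32/13 -1488/481 -80/37 3 4 S
3 80/17 80/13 -360/221 -40/17 3 5 E
4 160/49 160/81 -9040/3969 -80/49 2 5 S
final 2 6 E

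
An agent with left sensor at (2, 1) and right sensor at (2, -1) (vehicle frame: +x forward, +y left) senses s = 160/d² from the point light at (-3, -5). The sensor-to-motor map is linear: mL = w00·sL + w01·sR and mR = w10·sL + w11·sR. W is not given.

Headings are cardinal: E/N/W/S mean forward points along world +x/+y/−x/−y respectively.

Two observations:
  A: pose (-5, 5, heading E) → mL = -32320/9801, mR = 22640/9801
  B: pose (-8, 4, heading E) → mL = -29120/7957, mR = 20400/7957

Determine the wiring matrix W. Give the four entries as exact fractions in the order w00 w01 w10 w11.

-1 -1 1 1/2

obs A: pose=(-5,5,E) → sL=160/121, sR=160/81, mL=-32320/9801, mR=22640/9801
obs B: pose=(-8,4,E) → sL=160/109, sR=160/73, mL=-29120/7957, mR=20400/7957
sensor matrix S = [[160/121, 160/81], [160/109, 160/73]]; det S = -102400/77986557
solve [mL_A; mL_B] = S·[w00; w01] and [mR_A; mR_B] = S·[w10; w11]:
  w00 = -1, w01 = -1, w10 = 1, w11 = 1/2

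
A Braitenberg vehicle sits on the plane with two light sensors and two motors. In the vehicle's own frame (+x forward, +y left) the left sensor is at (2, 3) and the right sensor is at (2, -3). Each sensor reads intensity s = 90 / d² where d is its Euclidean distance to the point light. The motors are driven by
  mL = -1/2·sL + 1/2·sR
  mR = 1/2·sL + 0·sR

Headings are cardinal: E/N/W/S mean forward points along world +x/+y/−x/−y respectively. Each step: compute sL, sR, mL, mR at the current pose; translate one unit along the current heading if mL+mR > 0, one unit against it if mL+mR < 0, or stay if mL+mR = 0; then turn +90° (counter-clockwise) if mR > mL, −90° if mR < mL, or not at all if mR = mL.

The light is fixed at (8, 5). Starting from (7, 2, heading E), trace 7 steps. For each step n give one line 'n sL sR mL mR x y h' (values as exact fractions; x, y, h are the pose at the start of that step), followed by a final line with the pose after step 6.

n=0: pose=(7,2,E); sL=90, sR=90/37; mL=-1620/37, mR=45; mL+mR=45/37 → advance +1; mR−mL=3285/37 → turn +1·90°
n=1: pose=(8,2,N); sL=9, sR=9; mL=0, mR=9/2; mL+mR=9/2 → advance +1; mR−mL=9/2 → turn +1·90°
n=2: pose=(8,3,W); sL=90/29, sR=18; mL=216/29, mR=45/29; mL+mR=9 → advance +1; mR−mL=-171/29 → turn -1·90°
n=3: pose=(7,3,N); sL=45/8, sR=45/2; mL=135/16, mR=45/16; mL+mR=45/4 → advance +1; mR−mL=-45/8 → turn -1·90°
n=4: pose=(7,4,E); sL=18, sR=90/17; mL=-108/17, mR=9; mL+mR=45/17 → advance +1; mR−mL=261/17 → turn +1·90°
n=5: pose=(8,4,N); sL=9, sR=9; mL=0, mR=9/2; mL+mR=9/2 → advance +1; mR−mL=9/2 → turn +1·90°
n=6: pose=(8,5,W); sL=90/13, sR=90/13; mL=0, mR=45/13; mL+mR=45/13 → advance +1; mR−mL=45/13 → turn +1·90°

0 90 90/37 -1620/37 45 7 2 E
1 9 9 0 9/2 8 2 N
2 90/29 18 216/29 45/29 8 3 W
3 45/8 45/2 135/16 45/16 7 3 N
4 18 90/17 -108/17 9 7 4 E
5 9 9 0 9/2 8 4 N
6 90/13 90/13 0 45/13 8 5 W
final 7 5 S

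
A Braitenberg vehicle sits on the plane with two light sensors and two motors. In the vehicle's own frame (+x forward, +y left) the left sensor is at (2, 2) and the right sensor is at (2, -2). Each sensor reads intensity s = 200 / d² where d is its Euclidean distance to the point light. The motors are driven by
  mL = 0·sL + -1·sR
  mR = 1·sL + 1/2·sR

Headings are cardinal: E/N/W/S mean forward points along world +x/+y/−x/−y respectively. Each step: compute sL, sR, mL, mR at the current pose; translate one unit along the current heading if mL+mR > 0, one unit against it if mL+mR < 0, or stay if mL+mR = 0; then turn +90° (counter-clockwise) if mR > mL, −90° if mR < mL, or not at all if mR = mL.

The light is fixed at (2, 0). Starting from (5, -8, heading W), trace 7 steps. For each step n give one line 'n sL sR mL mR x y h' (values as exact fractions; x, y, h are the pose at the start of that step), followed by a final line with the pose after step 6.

0 200/101 200/37 -200/37 17500/3737 5 -8 W
1 25/17 25/13 -25/13 1075/442 6 -8 S
2 40/17 200/157 -200/157 7980/2669 6 -9 E
3 100/29 100/49 -100/49 6350/1421 7 -9 N
4 200/109 40/9 -40/9 3980/981 7 -8 W
5 50/41 50/29 -50/29 2475/1189 8 -8 S
6 200/113 40/37 -40/37 9660/4181 8 -9 E
final 9 -9 N

n=0: pose=(5,-8,W); sL=200/101, sR=200/37; mL=-200/37, mR=17500/3737; mL+mR=-2700/3737 → advance -1; mR−mL=37700/3737 → turn +1·90°
n=1: pose=(6,-8,S); sL=25/17, sR=25/13; mL=-25/13, mR=1075/442; mL+mR=225/442 → advance +1; mR−mL=1925/442 → turn +1·90°
n=2: pose=(6,-9,E); sL=40/17, sR=200/157; mL=-200/157, mR=7980/2669; mL+mR=4580/2669 → advance +1; mR−mL=11380/2669 → turn +1·90°
n=3: pose=(7,-9,N); sL=100/29, sR=100/49; mL=-100/49, mR=6350/1421; mL+mR=3450/1421 → advance +1; mR−mL=9250/1421 → turn +1·90°
n=4: pose=(7,-8,W); sL=200/109, sR=40/9; mL=-40/9, mR=3980/981; mL+mR=-380/981 → advance -1; mR−mL=2780/327 → turn +1·90°
n=5: pose=(8,-8,S); sL=50/41, sR=50/29; mL=-50/29, mR=2475/1189; mL+mR=425/1189 → advance +1; mR−mL=4525/1189 → turn +1·90°
n=6: pose=(8,-9,E); sL=200/113, sR=40/37; mL=-40/37, mR=9660/4181; mL+mR=5140/4181 → advance +1; mR−mL=14180/4181 → turn +1·90°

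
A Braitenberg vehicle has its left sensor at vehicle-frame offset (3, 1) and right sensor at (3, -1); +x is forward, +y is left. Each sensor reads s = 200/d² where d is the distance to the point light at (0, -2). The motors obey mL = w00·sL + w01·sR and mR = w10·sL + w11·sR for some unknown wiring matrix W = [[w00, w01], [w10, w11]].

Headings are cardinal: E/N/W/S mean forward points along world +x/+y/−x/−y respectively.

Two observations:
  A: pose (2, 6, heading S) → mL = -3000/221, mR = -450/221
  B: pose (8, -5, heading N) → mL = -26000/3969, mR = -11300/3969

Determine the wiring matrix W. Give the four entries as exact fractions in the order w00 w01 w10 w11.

-1 -1 -1 1/2

obs A: pose=(2,6,S) → sL=100/17, sR=100/13, mL=-3000/221, mR=-450/221
obs B: pose=(8,-5,N) → sL=200/49, sR=200/81, mL=-26000/3969, mR=-11300/3969
sensor matrix S = [[100/17, 100/13], [200/49, 200/81]]; det S = -14800000/877149
solve [mL_A; mL_B] = S·[w00; w01] and [mR_A; mR_B] = S·[w10; w11]:
  w00 = -1, w01 = -1, w10 = -1, w11 = 1/2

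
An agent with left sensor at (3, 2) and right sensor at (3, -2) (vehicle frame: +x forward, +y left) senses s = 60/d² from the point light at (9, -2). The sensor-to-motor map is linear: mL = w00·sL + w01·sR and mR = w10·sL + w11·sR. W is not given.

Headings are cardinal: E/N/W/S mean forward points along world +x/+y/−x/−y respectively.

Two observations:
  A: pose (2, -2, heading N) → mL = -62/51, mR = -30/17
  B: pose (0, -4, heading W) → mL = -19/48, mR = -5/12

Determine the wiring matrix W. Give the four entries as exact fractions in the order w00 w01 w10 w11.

obs A: pose=(2,-2,N) → sL=2/3, sR=30/17, mL=-62/51, mR=-30/17
obs B: pose=(0,-4,W) → sL=3/8, sR=5/12, mL=-19/48, mR=-5/12
sensor matrix S = [[2/3, 30/17], [3/8, 5/12]]; det S = -235/612
solve [mL_A; mL_B] = S·[w00; w01] and [mR_A; mR_B] = S·[w10; w11]:
  w00 = -1/2, w01 = -1/2, w10 = 0, w11 = -1

-1/2 -1/2 0 -1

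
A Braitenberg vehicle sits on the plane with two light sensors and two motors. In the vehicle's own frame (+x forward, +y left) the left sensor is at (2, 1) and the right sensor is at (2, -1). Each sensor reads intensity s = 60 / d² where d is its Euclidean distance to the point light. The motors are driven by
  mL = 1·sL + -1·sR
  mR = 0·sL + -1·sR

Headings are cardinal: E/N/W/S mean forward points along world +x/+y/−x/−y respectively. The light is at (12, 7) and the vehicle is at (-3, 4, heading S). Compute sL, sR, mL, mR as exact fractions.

left sensor world pos  = (-2, 2); dL² = 221
right sensor world pos = (-4, 2); dR² = 281
sL = 60/221 = 60/221
sR = 60/281 = 60/281
mL = 1·sL + -1·sR = 3600/62101
mR = 0·sL + -1·sR = -60/281

60/221 60/281 3600/62101 -60/281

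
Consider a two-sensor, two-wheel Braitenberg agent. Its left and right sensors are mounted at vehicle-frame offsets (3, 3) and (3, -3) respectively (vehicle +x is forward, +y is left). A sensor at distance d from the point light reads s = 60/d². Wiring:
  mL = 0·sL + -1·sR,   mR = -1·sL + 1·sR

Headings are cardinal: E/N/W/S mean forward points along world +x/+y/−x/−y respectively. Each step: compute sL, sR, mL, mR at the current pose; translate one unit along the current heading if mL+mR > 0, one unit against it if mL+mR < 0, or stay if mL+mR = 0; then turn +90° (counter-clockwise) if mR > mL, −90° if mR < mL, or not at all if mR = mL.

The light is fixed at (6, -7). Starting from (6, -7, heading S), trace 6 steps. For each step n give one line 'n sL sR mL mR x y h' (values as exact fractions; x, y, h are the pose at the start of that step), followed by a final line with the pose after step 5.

0 10/3 10/3 -10/3 0 6 -7 S
1 12/5 60/13 -60/13 144/65 6 -6 E
2 15/8 3 -3 9/8 5 -6 N
3 12/5 12/5 -12/5 0 5 -7 W
4 10/3 10/3 -10/3 0 6 -7 S
5 12/5 60/13 -60/13 144/65 6 -6 E
final 5 -6 N

n=0: pose=(6,-7,S); sL=10/3, sR=10/3; mL=-10/3, mR=0; mL+mR=-10/3 → advance -1; mR−mL=10/3 → turn +1·90°
n=1: pose=(6,-6,E); sL=12/5, sR=60/13; mL=-60/13, mR=144/65; mL+mR=-12/5 → advance -1; mR−mL=444/65 → turn +1·90°
n=2: pose=(5,-6,N); sL=15/8, sR=3; mL=-3, mR=9/8; mL+mR=-15/8 → advance -1; mR−mL=33/8 → turn +1·90°
n=3: pose=(5,-7,W); sL=12/5, sR=12/5; mL=-12/5, mR=0; mL+mR=-12/5 → advance -1; mR−mL=12/5 → turn +1·90°
n=4: pose=(6,-7,S); sL=10/3, sR=10/3; mL=-10/3, mR=0; mL+mR=-10/3 → advance -1; mR−mL=10/3 → turn +1·90°
n=5: pose=(6,-6,E); sL=12/5, sR=60/13; mL=-60/13, mR=144/65; mL+mR=-12/5 → advance -1; mR−mL=444/65 → turn +1·90°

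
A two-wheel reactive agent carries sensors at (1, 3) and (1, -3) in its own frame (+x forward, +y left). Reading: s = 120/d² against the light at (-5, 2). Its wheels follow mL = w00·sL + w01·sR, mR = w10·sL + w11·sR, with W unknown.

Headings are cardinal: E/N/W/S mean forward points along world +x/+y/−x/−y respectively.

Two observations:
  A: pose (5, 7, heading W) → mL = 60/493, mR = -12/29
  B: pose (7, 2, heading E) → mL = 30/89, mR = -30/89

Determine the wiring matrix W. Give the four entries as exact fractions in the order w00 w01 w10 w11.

obs A: pose=(5,7,W) → sL=24/17, sR=24/29, mL=60/493, mR=-12/29
obs B: pose=(7,2,E) → sL=60/89, sR=60/89, mL=30/89, mR=-30/89
sensor matrix S = [[24/17, 24/29], [60/89, 60/89]]; det S = 17280/43877
solve [mL_A; mL_B] = S·[w00; w01] and [mR_A; mR_B] = S·[w10; w11]:
  w00 = -1/2, w01 = 1, w10 = 0, w11 = -1/2

-1/2 1 0 -1/2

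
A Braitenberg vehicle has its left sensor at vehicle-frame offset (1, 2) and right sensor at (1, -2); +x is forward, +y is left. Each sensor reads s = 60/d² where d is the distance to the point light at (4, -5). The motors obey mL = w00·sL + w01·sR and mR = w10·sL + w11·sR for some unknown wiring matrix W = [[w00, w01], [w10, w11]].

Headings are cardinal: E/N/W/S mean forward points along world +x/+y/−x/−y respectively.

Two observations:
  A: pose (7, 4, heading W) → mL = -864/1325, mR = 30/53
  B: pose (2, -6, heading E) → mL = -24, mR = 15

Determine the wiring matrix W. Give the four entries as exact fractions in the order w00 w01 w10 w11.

-1 1 1/2 0

obs A: pose=(7,4,W) → sL=60/53, sR=12/25, mL=-864/1325, mR=30/53
obs B: pose=(2,-6,E) → sL=30, sR=6, mL=-24, mR=15
sensor matrix S = [[60/53, 12/25], [30, 6]]; det S = -2016/265
solve [mL_A; mL_B] = S·[w00; w01] and [mR_A; mR_B] = S·[w10; w11]:
  w00 = -1, w01 = 1, w10 = 1/2, w11 = 0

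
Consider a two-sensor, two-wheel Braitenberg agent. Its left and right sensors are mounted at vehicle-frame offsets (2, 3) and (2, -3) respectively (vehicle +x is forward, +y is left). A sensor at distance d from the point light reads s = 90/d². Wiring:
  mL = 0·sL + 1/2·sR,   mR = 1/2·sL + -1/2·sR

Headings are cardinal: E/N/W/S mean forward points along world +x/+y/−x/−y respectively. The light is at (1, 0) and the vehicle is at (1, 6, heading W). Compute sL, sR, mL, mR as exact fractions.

left sensor world pos  = (-1, 3); dL² = 13
right sensor world pos = (-1, 9); dR² = 85
sL = 90/13 = 90/13
sR = 90/85 = 18/17
mL = 0·sL + 1/2·sR = 9/17
mR = 1/2·sL + -1/2·sR = 648/221

90/13 18/17 9/17 648/221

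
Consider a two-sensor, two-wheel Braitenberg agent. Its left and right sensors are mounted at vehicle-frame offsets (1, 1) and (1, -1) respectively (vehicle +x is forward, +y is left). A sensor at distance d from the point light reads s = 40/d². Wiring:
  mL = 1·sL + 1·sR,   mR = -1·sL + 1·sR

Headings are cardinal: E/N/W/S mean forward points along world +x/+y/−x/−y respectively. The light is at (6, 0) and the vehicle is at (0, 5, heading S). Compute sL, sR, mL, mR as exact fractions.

40/41 8/13 848/533 -192/533

left sensor world pos  = (1, 4); dL² = 41
right sensor world pos = (-1, 4); dR² = 65
sL = 40/41 = 40/41
sR = 40/65 = 8/13
mL = 1·sL + 1·sR = 848/533
mR = -1·sL + 1·sR = -192/533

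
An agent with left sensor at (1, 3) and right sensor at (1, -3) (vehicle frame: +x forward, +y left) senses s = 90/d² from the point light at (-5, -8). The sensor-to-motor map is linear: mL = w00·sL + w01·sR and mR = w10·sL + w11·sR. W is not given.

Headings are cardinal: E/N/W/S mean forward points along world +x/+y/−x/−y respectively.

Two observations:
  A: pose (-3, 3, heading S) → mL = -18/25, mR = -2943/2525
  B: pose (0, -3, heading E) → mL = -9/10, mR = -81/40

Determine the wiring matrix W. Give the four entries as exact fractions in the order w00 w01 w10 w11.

obs A: pose=(-3,3,S) → sL=18/25, sR=90/101, mL=-18/25, mR=-2943/2525
obs B: pose=(0,-3,E) → sL=9/10, sR=9/4, mL=-9/10, mR=-81/40
sensor matrix S = [[18/25, 90/101], [9/10, 9/4]]; det S = 4131/5050
solve [mL_A; mL_B] = S·[w00; w01] and [mR_A; mR_B] = S·[w10; w11]:
  w00 = -1, w01 = 0, w10 = -1, w11 = -1/2

-1 0 -1 -1/2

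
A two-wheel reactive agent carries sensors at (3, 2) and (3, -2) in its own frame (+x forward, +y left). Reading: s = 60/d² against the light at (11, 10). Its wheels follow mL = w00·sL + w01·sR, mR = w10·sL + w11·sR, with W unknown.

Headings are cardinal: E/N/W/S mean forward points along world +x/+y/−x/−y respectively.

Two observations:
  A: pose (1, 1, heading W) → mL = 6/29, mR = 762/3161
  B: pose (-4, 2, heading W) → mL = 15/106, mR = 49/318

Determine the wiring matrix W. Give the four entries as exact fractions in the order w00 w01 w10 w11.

1 0 1/2 1/2

obs A: pose=(1,1,W) → sL=6/29, sR=30/109, mL=6/29, mR=762/3161
obs B: pose=(-4,2,W) → sL=15/106, sR=1/6, mL=15/106, mR=49/318
sensor matrix S = [[6/29, 30/109], [15/106, 1/6]]; det S = -748/167533
solve [mL_A; mL_B] = S·[w00; w01] and [mR_A; mR_B] = S·[w10; w11]:
  w00 = 1, w01 = 0, w10 = 1/2, w11 = 1/2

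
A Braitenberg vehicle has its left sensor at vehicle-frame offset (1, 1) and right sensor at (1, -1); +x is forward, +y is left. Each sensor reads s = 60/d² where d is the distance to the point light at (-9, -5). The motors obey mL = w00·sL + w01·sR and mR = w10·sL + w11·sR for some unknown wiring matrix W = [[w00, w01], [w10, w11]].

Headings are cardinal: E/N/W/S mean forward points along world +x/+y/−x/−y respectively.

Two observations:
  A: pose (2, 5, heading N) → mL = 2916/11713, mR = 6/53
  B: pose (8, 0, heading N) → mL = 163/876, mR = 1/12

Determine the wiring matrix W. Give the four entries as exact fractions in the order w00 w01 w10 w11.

obs A: pose=(2,5,N) → sL=60/221, sR=12/53, mL=2916/11713, mR=6/53
obs B: pose=(8,0,N) → sL=15/73, sR=1/6, mL=163/876, mR=1/12
sensor matrix S = [[60/221, 12/53], [15/73, 1/6]]; det S = -1090/855049
solve [mL_A; mL_B] = S·[w00; w01] and [mR_A; mR_B] = S·[w10; w11]:
  w00 = 1/2, w01 = 1/2, w10 = 0, w11 = 1/2

1/2 1/2 0 1/2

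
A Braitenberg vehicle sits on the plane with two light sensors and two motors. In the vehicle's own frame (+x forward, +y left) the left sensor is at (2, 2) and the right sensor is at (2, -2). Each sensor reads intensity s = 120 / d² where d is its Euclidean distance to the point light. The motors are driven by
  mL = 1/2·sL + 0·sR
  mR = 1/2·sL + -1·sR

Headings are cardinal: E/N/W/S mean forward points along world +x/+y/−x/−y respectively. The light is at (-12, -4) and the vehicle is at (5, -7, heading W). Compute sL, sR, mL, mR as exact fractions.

left sensor world pos  = (3, -9); dL² = 250
right sensor world pos = (3, -5); dR² = 226
sL = 120/250 = 12/25
sR = 120/226 = 60/113
mL = 1/2·sL + 0·sR = 6/25
mR = 1/2·sL + -1·sR = -822/2825

12/25 60/113 6/25 -822/2825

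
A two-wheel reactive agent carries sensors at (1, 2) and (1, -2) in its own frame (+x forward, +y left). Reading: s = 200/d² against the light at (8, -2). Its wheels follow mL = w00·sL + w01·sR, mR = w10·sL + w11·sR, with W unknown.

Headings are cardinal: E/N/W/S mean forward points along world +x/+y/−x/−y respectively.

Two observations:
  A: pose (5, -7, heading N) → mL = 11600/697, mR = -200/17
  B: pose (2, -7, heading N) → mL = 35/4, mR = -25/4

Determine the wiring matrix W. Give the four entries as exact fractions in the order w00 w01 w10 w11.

1 1 0 -1

obs A: pose=(5,-7,N) → sL=200/41, sR=200/17, mL=11600/697, mR=-200/17
obs B: pose=(2,-7,N) → sL=5/2, sR=25/4, mL=35/4, mR=-25/4
sensor matrix S = [[200/41, 200/17], [5/2, 25/4]]; det S = 750/697
solve [mL_A; mL_B] = S·[w00; w01] and [mR_A; mR_B] = S·[w10; w11]:
  w00 = 1, w01 = 1, w10 = 0, w11 = -1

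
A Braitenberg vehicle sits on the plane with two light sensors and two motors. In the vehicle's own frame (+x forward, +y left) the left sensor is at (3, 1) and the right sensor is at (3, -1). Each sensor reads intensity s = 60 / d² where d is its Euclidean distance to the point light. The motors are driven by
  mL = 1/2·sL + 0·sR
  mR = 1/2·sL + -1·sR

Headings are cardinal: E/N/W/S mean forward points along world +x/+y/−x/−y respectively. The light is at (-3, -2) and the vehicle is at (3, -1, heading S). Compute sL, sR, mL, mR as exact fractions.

left sensor world pos  = (4, -4); dL² = 53
right sensor world pos = (2, -4); dR² = 29
sL = 60/53 = 60/53
sR = 60/29 = 60/29
mL = 1/2·sL + 0·sR = 30/53
mR = 1/2·sL + -1·sR = -2310/1537

60/53 60/29 30/53 -2310/1537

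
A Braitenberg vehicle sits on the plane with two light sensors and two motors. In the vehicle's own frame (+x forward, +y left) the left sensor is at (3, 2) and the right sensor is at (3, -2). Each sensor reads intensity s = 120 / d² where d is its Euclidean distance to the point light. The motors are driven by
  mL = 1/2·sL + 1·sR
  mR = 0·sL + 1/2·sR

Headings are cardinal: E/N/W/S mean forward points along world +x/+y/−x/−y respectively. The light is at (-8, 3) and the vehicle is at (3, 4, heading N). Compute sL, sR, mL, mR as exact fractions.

120/97 24/37 4548/3589 12/37

left sensor world pos  = (1, 7); dL² = 97
right sensor world pos = (5, 7); dR² = 185
sL = 120/97 = 120/97
sR = 120/185 = 24/37
mL = 1/2·sL + 1·sR = 4548/3589
mR = 0·sL + 1/2·sR = 12/37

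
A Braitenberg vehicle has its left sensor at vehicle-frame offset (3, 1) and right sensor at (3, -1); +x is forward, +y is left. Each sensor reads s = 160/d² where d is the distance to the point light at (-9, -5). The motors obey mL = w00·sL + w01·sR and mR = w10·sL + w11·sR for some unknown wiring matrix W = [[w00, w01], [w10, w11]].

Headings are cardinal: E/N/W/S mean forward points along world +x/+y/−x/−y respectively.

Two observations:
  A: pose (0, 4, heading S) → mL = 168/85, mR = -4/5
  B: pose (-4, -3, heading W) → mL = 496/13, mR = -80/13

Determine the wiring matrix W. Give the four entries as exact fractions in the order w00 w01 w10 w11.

obs A: pose=(0,4,S) → sL=20/17, sR=8/5, mL=168/85, mR=-4/5
obs B: pose=(-4,-3,W) → sL=32, sR=160/13, mL=496/13, mR=-80/13
sensor matrix S = [[20/17, 8/5], [32, 160/13]]; det S = -40576/1105
solve [mL_A; mL_B] = S·[w00; w01] and [mR_A; mR_B] = S·[w10; w11]:
  w00 = 1, w01 = 1/2, w10 = 0, w11 = -1/2

1 1/2 0 -1/2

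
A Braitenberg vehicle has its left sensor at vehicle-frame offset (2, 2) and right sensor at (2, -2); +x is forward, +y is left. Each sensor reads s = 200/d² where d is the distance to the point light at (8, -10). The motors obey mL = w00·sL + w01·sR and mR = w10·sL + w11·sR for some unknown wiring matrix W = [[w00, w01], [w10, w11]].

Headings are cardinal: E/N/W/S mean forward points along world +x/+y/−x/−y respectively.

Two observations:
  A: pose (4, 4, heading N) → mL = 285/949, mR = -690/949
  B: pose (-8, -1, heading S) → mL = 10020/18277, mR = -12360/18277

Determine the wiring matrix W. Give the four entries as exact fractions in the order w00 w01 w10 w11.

1 -1/2 -1/2 -1/2

obs A: pose=(4,4,N) → sL=50/73, sR=10/13, mL=285/949, mR=-690/949
obs B: pose=(-8,-1,S) → sL=40/49, sR=200/373, mL=10020/18277, mR=-12360/18277
sensor matrix S = [[50/73, 10/13], [40/49, 200/373]]; det S = -4521600/17344873
solve [mL_A; mL_B] = S·[w00; w01] and [mR_A; mR_B] = S·[w10; w11]:
  w00 = 1, w01 = -1/2, w10 = -1/2, w11 = -1/2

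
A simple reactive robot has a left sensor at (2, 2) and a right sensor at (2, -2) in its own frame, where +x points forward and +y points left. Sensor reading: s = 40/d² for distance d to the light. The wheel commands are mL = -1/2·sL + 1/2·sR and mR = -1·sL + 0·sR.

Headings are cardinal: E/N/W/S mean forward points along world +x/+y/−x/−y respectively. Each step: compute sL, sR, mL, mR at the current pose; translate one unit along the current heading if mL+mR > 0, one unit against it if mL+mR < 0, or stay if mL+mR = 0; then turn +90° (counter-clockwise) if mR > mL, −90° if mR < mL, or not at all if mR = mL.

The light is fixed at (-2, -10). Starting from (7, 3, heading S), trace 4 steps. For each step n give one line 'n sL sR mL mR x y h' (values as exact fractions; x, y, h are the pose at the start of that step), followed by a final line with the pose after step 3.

n=0: pose=(7,3,S); sL=20/121, sR=4/17; mL=72/2057, mR=-20/121; mL+mR=-268/2057 → advance -1; mR−mL=-412/2057 → turn -1·90°
n=1: pose=(7,4,W); sL=40/193, sR=8/61; mL=-448/11773, mR=-40/193; mL+mR=-2888/11773 → advance -1; mR−mL=-1992/11773 → turn -1·90°
n=2: pose=(8,4,N); sL=1/8, sR=1/10; mL=-1/80, mR=-1/8; mL+mR=-11/80 → advance -1; mR−mL=-9/80 → turn -1·90°
n=3: pose=(8,3,E); sL=40/369, sR=8/53; mL=416/19557, mR=-40/369; mL+mR=-568/6519 → advance -1; mR−mL=-2536/19557 → turn -1·90°

0 20/121 4/17 72/2057 -20/121 7 3 S
1 40/193 8/61 -448/11773 -40/193 7 4 W
2 1/8 1/10 -1/80 -1/8 8 4 N
3 40/369 8/53 416/19557 -40/369 8 3 E
final 7 3 S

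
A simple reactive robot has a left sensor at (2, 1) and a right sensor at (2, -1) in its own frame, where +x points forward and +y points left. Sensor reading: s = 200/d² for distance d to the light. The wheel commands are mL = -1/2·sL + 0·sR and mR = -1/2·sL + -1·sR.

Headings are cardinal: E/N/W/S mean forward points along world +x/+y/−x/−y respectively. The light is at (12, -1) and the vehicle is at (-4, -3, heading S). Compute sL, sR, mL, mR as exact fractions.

left sensor world pos  = (-3, -5); dL² = 241
right sensor world pos = (-5, -5); dR² = 305
sL = 200/241 = 200/241
sR = 200/305 = 40/61
mL = -1/2·sL + 0·sR = -100/241
mR = -1/2·sL + -1·sR = -15740/14701

200/241 40/61 -100/241 -15740/14701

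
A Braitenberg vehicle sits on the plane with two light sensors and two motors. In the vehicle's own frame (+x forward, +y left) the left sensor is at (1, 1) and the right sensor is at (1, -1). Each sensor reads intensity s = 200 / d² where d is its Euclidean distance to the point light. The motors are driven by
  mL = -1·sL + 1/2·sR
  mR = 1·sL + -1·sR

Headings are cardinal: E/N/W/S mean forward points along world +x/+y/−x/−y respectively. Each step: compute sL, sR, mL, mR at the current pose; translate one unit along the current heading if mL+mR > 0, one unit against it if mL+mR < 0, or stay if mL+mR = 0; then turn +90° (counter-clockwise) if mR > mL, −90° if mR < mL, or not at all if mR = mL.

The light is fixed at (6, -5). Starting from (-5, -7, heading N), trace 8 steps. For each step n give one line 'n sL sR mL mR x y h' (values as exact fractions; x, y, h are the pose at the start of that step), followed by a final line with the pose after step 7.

n=0: pose=(-5,-7,N); sL=40/29, sR=200/101; mL=-1140/2929, mR=-1760/2929; mL+mR=-100/101 → advance -1; mR−mL=-620/2929 → turn -1·90°
n=1: pose=(-5,-8,E); sL=25/13, sR=50/29; mL=-400/377, mR=75/377; mL+mR=-25/29 → advance -1; mR−mL=475/377 → turn +1·90°
n=2: pose=(-6,-8,N); sL=200/173, sR=8/5; mL=-308/865, mR=-384/865; mL+mR=-4/5 → advance -1; mR−mL=-76/865 → turn -1·90°
n=3: pose=(-6,-9,E); sL=20/13, sR=100/73; mL=-810/949, mR=160/949; mL+mR=-50/73 → advance -1; mR−mL=970/949 → turn +1·90°
n=4: pose=(-7,-9,N); sL=40/41, sR=200/153; mL=-2020/6273, mR=-2080/6273; mL+mR=-100/153 → advance -1; mR−mL=-20/2091 → turn -1·90°
n=5: pose=(-7,-10,E); sL=5/4, sR=10/9; mL=-25/36, mR=5/36; mL+mR=-5/9 → advance -1; mR−mL=5/6 → turn +1·90°
n=6: pose=(-8,-10,N); sL=200/241, sR=40/37; mL=-2580/8917, mR=-2240/8917; mL+mR=-20/37 → advance -1; mR−mL=340/8917 → turn +1·90°
n=7: pose=(-8,-11,W); sL=100/137, sR=4/5; mL=-226/685, mR=-48/685; mL+mR=-2/5 → advance -1; mR−mL=178/685 → turn +1·90°

0 40/29 200/101 -1140/2929 -1760/2929 -5 -7 N
1 25/13 50/29 -400/377 75/377 -5 -8 E
2 200/173 8/5 -308/865 -384/865 -6 -8 N
3 20/13 100/73 -810/949 160/949 -6 -9 E
4 40/41 200/153 -2020/6273 -2080/6273 -7 -9 N
5 5/4 10/9 -25/36 5/36 -7 -10 E
6 200/241 40/37 -2580/8917 -2240/8917 -8 -10 N
7 100/137 4/5 -226/685 -48/685 -8 -11 W
final -7 -11 S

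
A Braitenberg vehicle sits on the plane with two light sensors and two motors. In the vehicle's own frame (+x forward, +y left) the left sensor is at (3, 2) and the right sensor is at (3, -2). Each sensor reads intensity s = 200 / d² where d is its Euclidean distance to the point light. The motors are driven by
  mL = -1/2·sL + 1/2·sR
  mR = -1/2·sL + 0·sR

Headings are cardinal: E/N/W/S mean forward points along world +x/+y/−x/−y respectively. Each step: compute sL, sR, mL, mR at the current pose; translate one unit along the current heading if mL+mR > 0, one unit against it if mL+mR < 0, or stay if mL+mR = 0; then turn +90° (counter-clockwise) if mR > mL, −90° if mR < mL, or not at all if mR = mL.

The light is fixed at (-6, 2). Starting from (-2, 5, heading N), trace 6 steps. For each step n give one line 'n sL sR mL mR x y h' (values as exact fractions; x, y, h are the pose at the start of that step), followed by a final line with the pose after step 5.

0 5 25/9 -10/9 -5/2 -2 5 N
1 40/13 200/49 320/637 -20/13 -2 4 E
2 100/13 100 600/13 -50/13 -3 4 S
3 200 200/9 -800/9 -100 -3 3 W
4 10 50/13 -40/13 -5 -2 3 N
5 200/53 200/53 0 -100/53 -2 2 E
final -3 2 S

n=0: pose=(-2,5,N); sL=5, sR=25/9; mL=-10/9, mR=-5/2; mL+mR=-65/18 → advance -1; mR−mL=-25/18 → turn -1·90°
n=1: pose=(-2,4,E); sL=40/13, sR=200/49; mL=320/637, mR=-20/13; mL+mR=-660/637 → advance -1; mR−mL=-100/49 → turn -1·90°
n=2: pose=(-3,4,S); sL=100/13, sR=100; mL=600/13, mR=-50/13; mL+mR=550/13 → advance +1; mR−mL=-50 → turn -1·90°
n=3: pose=(-3,3,W); sL=200, sR=200/9; mL=-800/9, mR=-100; mL+mR=-1700/9 → advance -1; mR−mL=-100/9 → turn -1·90°
n=4: pose=(-2,3,N); sL=10, sR=50/13; mL=-40/13, mR=-5; mL+mR=-105/13 → advance -1; mR−mL=-25/13 → turn -1·90°
n=5: pose=(-2,2,E); sL=200/53, sR=200/53; mL=0, mR=-100/53; mL+mR=-100/53 → advance -1; mR−mL=-100/53 → turn -1·90°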